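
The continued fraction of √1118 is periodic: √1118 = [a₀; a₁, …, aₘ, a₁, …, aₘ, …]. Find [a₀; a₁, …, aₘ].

a₀ = ⌊√1118⌋ = 33.

[33; 2, 3, 2, 3, 2, 66]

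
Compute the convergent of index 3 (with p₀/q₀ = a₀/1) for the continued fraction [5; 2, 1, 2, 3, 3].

43/8

Using pₖ = aₖpₖ₋₁ + pₖ₋₂, qₖ = aₖqₖ₋₁ + qₖ₋₂ (with p₋₁=1, p₋₂=0, q₋₁=0, q₋₂=1):
  k=0: a=5, p=5, q=1
  k=1: a=2, p=11, q=2
  k=2: a=1, p=16, q=3
  k=3: a=2, p=43, q=8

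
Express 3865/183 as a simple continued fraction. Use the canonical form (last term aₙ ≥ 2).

3865 = 21*183 + 22
183 = 8*22 + 7
22 = 3*7 + 1
7 = 7*1 + 0  (stop)
So 3865/183 = [21; 8, 3, 7].

[21; 8, 3, 7]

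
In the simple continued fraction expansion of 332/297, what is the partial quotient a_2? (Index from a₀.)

332 = 1·297 + 35   →  a_0 = 1
297 = 8·35 + 17   →  a_1 = 8
35 = 2·17 + 1   →  a_2 = 2

2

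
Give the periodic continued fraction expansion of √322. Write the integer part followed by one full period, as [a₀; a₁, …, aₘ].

a₀ = ⌊√322⌋ = 17.

[17; 1, 16, 1, 34]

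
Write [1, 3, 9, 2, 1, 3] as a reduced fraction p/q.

423/320

Using pₖ = aₖpₖ₋₁ + pₖ₋₂ and qₖ = aₖqₖ₋₁ + qₖ₋₂:
  k=0: a=1, p=1, q=1
  k=1: a=3, p=4, q=3
  k=2: a=9, p=37, q=28
  k=3: a=2, p=78, q=59
  k=4: a=1, p=115, q=87
  k=5: a=3, p=423, q=320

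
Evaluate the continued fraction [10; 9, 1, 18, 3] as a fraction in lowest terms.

5828/577

Fold from the inside: start with 3/1.
  18 + 1/3 = 55/3
  1 + 3/55 = 58/55
  9 + 55/58 = 577/58
  10 + 58/577 = 5828/577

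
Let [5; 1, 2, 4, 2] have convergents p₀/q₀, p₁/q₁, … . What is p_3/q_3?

Using pₖ = aₖpₖ₋₁ + pₖ₋₂, qₖ = aₖqₖ₋₁ + qₖ₋₂ (with p₋₁=1, p₋₂=0, q₋₁=0, q₋₂=1):
  k=0: a=5, p=5, q=1
  k=1: a=1, p=6, q=1
  k=2: a=2, p=17, q=3
  k=3: a=4, p=74, q=13

74/13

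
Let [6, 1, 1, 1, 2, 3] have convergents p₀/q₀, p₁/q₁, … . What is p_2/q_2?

Using pₖ = aₖpₖ₋₁ + pₖ₋₂, qₖ = aₖqₖ₋₁ + qₖ₋₂ (with p₋₁=1, p₋₂=0, q₋₁=0, q₋₂=1):
  k=0: a=6, p=6, q=1
  k=1: a=1, p=7, q=1
  k=2: a=1, p=13, q=2

13/2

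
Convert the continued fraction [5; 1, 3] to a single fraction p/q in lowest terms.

Using pₖ = aₖpₖ₋₁ + pₖ₋₂ and qₖ = aₖqₖ₋₁ + qₖ₋₂:
  k=0: a=5, p=5, q=1
  k=1: a=1, p=6, q=1
  k=2: a=3, p=23, q=4

23/4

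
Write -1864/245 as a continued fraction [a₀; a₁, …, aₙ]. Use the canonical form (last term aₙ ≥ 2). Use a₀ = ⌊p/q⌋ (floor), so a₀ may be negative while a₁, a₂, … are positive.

-1864 = -8·245 + 96
245 = 2·96 + 53
96 = 1·53 + 43
53 = 1·43 + 10
43 = 4·10 + 3
10 = 3·3 + 1
3 = 3·1 + 0  (stop)
So -1864/245 = [-8; 2, 1, 1, 4, 3, 3].

[-8; 2, 1, 1, 4, 3, 3]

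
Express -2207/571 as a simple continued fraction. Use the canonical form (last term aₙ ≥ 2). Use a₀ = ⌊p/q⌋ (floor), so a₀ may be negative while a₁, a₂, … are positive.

-2207 = -4·571 + 77
571 = 7·77 + 32
77 = 2·32 + 13
32 = 2·13 + 6
13 = 2·6 + 1
6 = 6·1 + 0  (stop)
So -2207/571 = [-4; 7, 2, 2, 2, 6].

[-4; 7, 2, 2, 2, 6]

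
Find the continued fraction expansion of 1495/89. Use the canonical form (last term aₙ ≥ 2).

1495 = 16·89 + 71
89 = 1·71 + 18
71 = 3·18 + 17
18 = 1·17 + 1
17 = 17·1 + 0  (stop)
So 1495/89 = [16; 1, 3, 1, 17].

[16; 1, 3, 1, 17]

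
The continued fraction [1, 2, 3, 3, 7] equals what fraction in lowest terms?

241/168

Fold from the inside: start with 7/1.
  3 + 1/7 = 22/7
  3 + 7/22 = 73/22
  2 + 22/73 = 168/73
  1 + 73/168 = 241/168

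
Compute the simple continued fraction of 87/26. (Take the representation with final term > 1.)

[3; 2, 1, 8]

87 = 3×26 + 9
26 = 2×9 + 8
9 = 1×8 + 1
8 = 8×1 + 0  (stop)
So 87/26 = [3; 2, 1, 8].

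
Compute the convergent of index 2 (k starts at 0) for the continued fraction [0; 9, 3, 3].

Using pₖ = aₖpₖ₋₁ + pₖ₋₂, qₖ = aₖqₖ₋₁ + qₖ₋₂ (with p₋₁=1, p₋₂=0, q₋₁=0, q₋₂=1):
  k=0: a=0, p=0, q=1
  k=1: a=9, p=1, q=9
  k=2: a=3, p=3, q=28

3/28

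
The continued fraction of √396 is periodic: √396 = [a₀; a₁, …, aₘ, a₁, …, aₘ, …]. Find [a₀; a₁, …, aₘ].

a₀ = ⌊√396⌋ = 19.
With m₀=0, d₀=1 and mₖ₊₁ = dₖaₖ − mₖ, dₖ₊₁ = (n − mₖ₊₁²)/dₖ, aₖ₊₁ = ⌊(a₀+mₖ₊₁)/dₖ₊₁⌋:
  k=1: m=19, d=35, a=1
  k=2: m=16, d=4, a=8
  k=3: m=16, d=35, a=1
  k=4: m=19, d=1, a=38
d=1 and a=2a₀=38 at k=4, so the next step gives (m, d) = (19, 35) again — its k=1 value — and the period has length 4.

[19; 1, 8, 1, 38]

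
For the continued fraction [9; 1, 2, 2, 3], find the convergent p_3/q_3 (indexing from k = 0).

Using pₖ = aₖpₖ₋₁ + pₖ₋₂, qₖ = aₖqₖ₋₁ + qₖ₋₂ (with p₋₁=1, p₋₂=0, q₋₁=0, q₋₂=1):
  k=0: a=9, p=9, q=1
  k=1: a=1, p=10, q=1
  k=2: a=2, p=29, q=3
  k=3: a=2, p=68, q=7

68/7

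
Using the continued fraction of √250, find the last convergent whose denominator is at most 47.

√250 = [15; 1, 4, 3, 3, 4, 1, 30, …] (period length 7).
Convergents:
  p_0/q_0 = 15/1
  p_1/q_1 = 16/1
  p_2/q_2 = 79/5
  p_3/q_3 = 253/16
  p_4/q_4 = 838/53
q_3 = 16 ≤ 47 < 53 = q_4, so the answer is 253/16.

253/16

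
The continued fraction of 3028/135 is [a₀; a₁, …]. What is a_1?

3028 = 22·135 + 58   →  a_0 = 22
135 = 2·58 + 19   →  a_1 = 2

2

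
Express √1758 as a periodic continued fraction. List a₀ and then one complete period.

[41; 1, 12, 1, 82]

a₀ = ⌊√1758⌋ = 41.
With m₀=0, d₀=1 and mₖ₊₁ = dₖaₖ − mₖ, dₖ₊₁ = (n − mₖ₊₁²)/dₖ, aₖ₊₁ = ⌊(a₀+mₖ₊₁)/dₖ₊₁⌋:
  k=1: m=41, d=77, a=1
  k=2: m=36, d=6, a=12
  k=3: m=36, d=77, a=1
  k=4: m=41, d=1, a=82
d=1 and a=2a₀=82 at k=4, so the next step gives (m, d) = (41, 77) again — its k=1 value — and the period has length 4.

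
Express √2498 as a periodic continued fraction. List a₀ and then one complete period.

a₀ = ⌊√2498⌋ = 49.

[49; 1, 48, 1, 98]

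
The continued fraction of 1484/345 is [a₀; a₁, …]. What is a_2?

1484 = 4·345 + 104   →  a_0 = 4
345 = 3·104 + 33   →  a_1 = 3
104 = 3·33 + 5   →  a_2 = 3

3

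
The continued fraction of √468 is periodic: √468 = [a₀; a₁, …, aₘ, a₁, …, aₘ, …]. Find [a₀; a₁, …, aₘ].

[21; 1, 1, 1, 2, 1, 1, 1, 42]

a₀ = ⌊√468⌋ = 21.
With m₀=0, d₀=1 and mₖ₊₁ = dₖaₖ − mₖ, dₖ₊₁ = (n − mₖ₊₁²)/dₖ, aₖ₊₁ = ⌊(a₀+mₖ₊₁)/dₖ₊₁⌋:
  k=1: m=21, d=27, a=1
  k=2: m=6, d=16, a=1
  k=3: m=10, d=23, a=1
  k=4: m=13, d=13, a=2
  k=5: m=13, d=23, a=1
  k=6: m=10, d=16, a=1
  k=7: m=6, d=27, a=1
  k=8: m=21, d=1, a=42
d=1 and a=2a₀=42 at k=8, so the next step gives (m, d) = (21, 27) again — its k=1 value — and the period has length 8.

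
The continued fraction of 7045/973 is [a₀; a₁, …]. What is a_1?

4

7045 = 7·973 + 234   →  a_0 = 7
973 = 4·234 + 37   →  a_1 = 4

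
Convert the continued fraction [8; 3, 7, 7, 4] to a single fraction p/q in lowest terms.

Using pₖ = aₖpₖ₋₁ + pₖ₋₂ and qₖ = aₖqₖ₋₁ + qₖ₋₂:
  k=0: a=8, p=8, q=1
  k=1: a=3, p=25, q=3
  k=2: a=7, p=183, q=22
  k=3: a=7, p=1306, q=157
  k=4: a=4, p=5407, q=650

5407/650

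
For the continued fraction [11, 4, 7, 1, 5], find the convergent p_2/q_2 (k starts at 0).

Using pₖ = aₖpₖ₋₁ + pₖ₋₂, qₖ = aₖqₖ₋₁ + qₖ₋₂ (with p₋₁=1, p₋₂=0, q₋₁=0, q₋₂=1):
  k=0: a=11, p=11, q=1
  k=1: a=4, p=45, q=4
  k=2: a=7, p=326, q=29

326/29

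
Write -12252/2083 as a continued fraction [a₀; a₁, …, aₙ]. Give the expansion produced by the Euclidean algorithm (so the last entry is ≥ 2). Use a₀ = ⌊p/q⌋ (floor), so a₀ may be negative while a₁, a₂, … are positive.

[-6; 8, 2, 7, 5, 3]

-12252 = -6·2083 + 246
2083 = 8·246 + 115
246 = 2·115 + 16
115 = 7·16 + 3
16 = 5·3 + 1
3 = 3·1 + 0  (stop)
So -12252/2083 = [-6; 8, 2, 7, 5, 3].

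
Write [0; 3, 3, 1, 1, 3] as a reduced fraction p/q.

25/82

Fold from the inside: start with 3/1.
  1 + 1/3 = 4/3
  1 + 3/4 = 7/4
  3 + 4/7 = 25/7
  3 + 7/25 = 82/25
  0 + 25/82 = 25/82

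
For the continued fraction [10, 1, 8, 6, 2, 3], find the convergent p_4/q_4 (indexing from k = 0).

1296/119

Using pₖ = aₖpₖ₋₁ + pₖ₋₂, qₖ = aₖqₖ₋₁ + qₖ₋₂ (with p₋₁=1, p₋₂=0, q₋₁=0, q₋₂=1):
  k=0: a=10, p=10, q=1
  k=1: a=1, p=11, q=1
  k=2: a=8, p=98, q=9
  k=3: a=6, p=599, q=55
  k=4: a=2, p=1296, q=119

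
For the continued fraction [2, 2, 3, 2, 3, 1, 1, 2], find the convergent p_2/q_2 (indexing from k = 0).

Using pₖ = aₖpₖ₋₁ + pₖ₋₂, qₖ = aₖqₖ₋₁ + qₖ₋₂ (with p₋₁=1, p₋₂=0, q₋₁=0, q₋₂=1):
  k=0: a=2, p=2, q=1
  k=1: a=2, p=5, q=2
  k=2: a=3, p=17, q=7

17/7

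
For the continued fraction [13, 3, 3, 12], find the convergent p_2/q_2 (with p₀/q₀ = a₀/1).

133/10

Using pₖ = aₖpₖ₋₁ + pₖ₋₂, qₖ = aₖqₖ₋₁ + qₖ₋₂ (with p₋₁=1, p₋₂=0, q₋₁=0, q₋₂=1):
  k=0: a=13, p=13, q=1
  k=1: a=3, p=40, q=3
  k=2: a=3, p=133, q=10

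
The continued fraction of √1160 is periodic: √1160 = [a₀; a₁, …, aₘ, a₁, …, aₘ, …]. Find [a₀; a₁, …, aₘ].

a₀ = ⌊√1160⌋ = 34.

[34; 17, 68]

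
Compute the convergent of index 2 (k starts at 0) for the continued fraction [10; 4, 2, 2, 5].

92/9

Using pₖ = aₖpₖ₋₁ + pₖ₋₂, qₖ = aₖqₖ₋₁ + qₖ₋₂ (with p₋₁=1, p₋₂=0, q₋₁=0, q₋₂=1):
  k=0: a=10, p=10, q=1
  k=1: a=4, p=41, q=4
  k=2: a=2, p=92, q=9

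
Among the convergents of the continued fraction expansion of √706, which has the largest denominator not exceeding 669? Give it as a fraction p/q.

14853/559

√706 = [26; 1, 1, 3, 26, 3, 1, 1, 52, …] (period length 8).
Convergents:
  p_0/q_0 = 26/1
  p_1/q_1 = 27/1
  p_2/q_2 = 53/2
  p_3/q_3 = 186/7
  p_4/q_4 = 4889/184
  p_5/q_5 = 14853/559
  p_6/q_6 = 19742/743
q_5 = 559 ≤ 669 < 743 = q_6, so the answer is 14853/559.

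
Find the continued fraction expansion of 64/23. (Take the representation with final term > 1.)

64 = 2*23 + 18
23 = 1*18 + 5
18 = 3*5 + 3
5 = 1*3 + 2
3 = 1*2 + 1
2 = 2*1 + 0  (stop)
So 64/23 = [2; 1, 3, 1, 1, 2].

[2; 1, 3, 1, 1, 2]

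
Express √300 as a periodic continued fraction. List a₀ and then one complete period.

[17; 3, 8, 3, 34]

a₀ = ⌊√300⌋ = 17.
With m₀=0, d₀=1 and mₖ₊₁ = dₖaₖ − mₖ, dₖ₊₁ = (n − mₖ₊₁²)/dₖ, aₖ₊₁ = ⌊(a₀+mₖ₊₁)/dₖ₊₁⌋:
  k=1: m=17, d=11, a=3
  k=2: m=16, d=4, a=8
  k=3: m=16, d=11, a=3
  k=4: m=17, d=1, a=34
d=1 and a=2a₀=34 at k=4, so the next step gives (m, d) = (17, 11) again — its k=1 value — and the period has length 4.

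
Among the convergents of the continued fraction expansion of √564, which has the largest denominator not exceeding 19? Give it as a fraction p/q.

95/4

√564 = [23; 1, 2, 1, 46, …] (period length 4).
Convergents:
  p_0/q_0 = 23/1
  p_1/q_1 = 24/1
  p_2/q_2 = 71/3
  p_3/q_3 = 95/4
  p_4/q_4 = 4441/187
q_3 = 4 ≤ 19 < 187 = q_4, so the answer is 95/4.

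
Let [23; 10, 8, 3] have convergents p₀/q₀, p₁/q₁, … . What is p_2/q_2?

Using pₖ = aₖpₖ₋₁ + pₖ₋₂, qₖ = aₖqₖ₋₁ + qₖ₋₂ (with p₋₁=1, p₋₂=0, q₋₁=0, q₋₂=1):
  k=0: a=23, p=23, q=1
  k=1: a=10, p=231, q=10
  k=2: a=8, p=1871, q=81

1871/81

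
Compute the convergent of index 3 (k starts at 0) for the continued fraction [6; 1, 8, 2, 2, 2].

Using pₖ = aₖpₖ₋₁ + pₖ₋₂, qₖ = aₖqₖ₋₁ + qₖ₋₂ (with p₋₁=1, p₋₂=0, q₋₁=0, q₋₂=1):
  k=0: a=6, p=6, q=1
  k=1: a=1, p=7, q=1
  k=2: a=8, p=62, q=9
  k=3: a=2, p=131, q=19

131/19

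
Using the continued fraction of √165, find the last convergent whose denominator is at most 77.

√165 = [12; 1, 5, 2, 5, 1, 24, …] (period length 6).
Convergents:
  p_0/q_0 = 12/1
  p_1/q_1 = 13/1
  p_2/q_2 = 77/6
  p_3/q_3 = 167/13
  p_4/q_4 = 912/71
  p_5/q_5 = 1079/84
q_4 = 71 ≤ 77 < 84 = q_5, so the answer is 912/71.

912/71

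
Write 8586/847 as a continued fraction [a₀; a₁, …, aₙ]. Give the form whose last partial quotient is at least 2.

[10; 7, 3, 3, 5, 2]

8586 = 10*847 + 116
847 = 7*116 + 35
116 = 3*35 + 11
35 = 3*11 + 2
11 = 5*2 + 1
2 = 2*1 + 0  (stop)
So 8586/847 = [10; 7, 3, 3, 5, 2].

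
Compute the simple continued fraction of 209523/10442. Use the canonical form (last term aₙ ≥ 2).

[20; 15, 3, 2, 7, 13]

209523 = 20×10442 + 683
10442 = 15×683 + 197
683 = 3×197 + 92
197 = 2×92 + 13
92 = 7×13 + 1
13 = 13×1 + 0  (stop)
So 209523/10442 = [20; 15, 3, 2, 7, 13].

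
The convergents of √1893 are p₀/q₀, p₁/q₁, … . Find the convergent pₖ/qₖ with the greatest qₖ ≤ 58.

√1893 = [43; 1, 1, 28, 1, 1, 86, …] (period length 6).
Convergents:
  p_0/q_0 = 43/1
  p_1/q_1 = 44/1
  p_2/q_2 = 87/2
  p_3/q_3 = 2480/57
  p_4/q_4 = 2567/59
q_3 = 57 ≤ 58 < 59 = q_4, so the answer is 2480/57.

2480/57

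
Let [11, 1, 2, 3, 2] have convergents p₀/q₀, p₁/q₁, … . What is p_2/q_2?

Using pₖ = aₖpₖ₋₁ + pₖ₋₂, qₖ = aₖqₖ₋₁ + qₖ₋₂ (with p₋₁=1, p₋₂=0, q₋₁=0, q₋₂=1):
  k=0: a=11, p=11, q=1
  k=1: a=1, p=12, q=1
  k=2: a=2, p=35, q=3

35/3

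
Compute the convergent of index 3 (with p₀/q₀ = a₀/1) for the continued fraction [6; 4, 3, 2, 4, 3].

187/30

Using pₖ = aₖpₖ₋₁ + pₖ₋₂, qₖ = aₖqₖ₋₁ + qₖ₋₂ (with p₋₁=1, p₋₂=0, q₋₁=0, q₋₂=1):
  k=0: a=6, p=6, q=1
  k=1: a=4, p=25, q=4
  k=2: a=3, p=81, q=13
  k=3: a=2, p=187, q=30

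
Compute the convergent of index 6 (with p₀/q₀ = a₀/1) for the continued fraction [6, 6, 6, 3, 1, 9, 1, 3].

10211/1657

Using pₖ = aₖpₖ₋₁ + pₖ₋₂, qₖ = aₖqₖ₋₁ + qₖ₋₂ (with p₋₁=1, p₋₂=0, q₋₁=0, q₋₂=1):
  k=0: a=6, p=6, q=1
  k=1: a=6, p=37, q=6
  k=2: a=6, p=228, q=37
  k=3: a=3, p=721, q=117
  k=4: a=1, p=949, q=154
  k=5: a=9, p=9262, q=1503
  k=6: a=1, p=10211, q=1657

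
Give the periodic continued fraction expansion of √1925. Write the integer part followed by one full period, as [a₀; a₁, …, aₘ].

a₀ = ⌊√1925⌋ = 43.
With m₀=0, d₀=1 and mₖ₊₁ = dₖaₖ − mₖ, dₖ₊₁ = (n − mₖ₊₁²)/dₖ, aₖ₊₁ = ⌊(a₀+mₖ₊₁)/dₖ₊₁⌋:
  k=1: m=43, d=76, a=1
  k=2: m=33, d=11, a=6
  k=3: m=33, d=76, a=1
  k=4: m=43, d=1, a=86
d=1 and a=2a₀=86 at k=4, so the next step gives (m, d) = (43, 76) again — its k=1 value — and the period has length 4.

[43; 1, 6, 1, 86]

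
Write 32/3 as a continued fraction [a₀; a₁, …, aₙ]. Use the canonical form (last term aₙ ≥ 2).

32 = 10×3 + 2
3 = 1×2 + 1
2 = 2×1 + 0  (stop)
So 32/3 = [10; 1, 2].

[10; 1, 2]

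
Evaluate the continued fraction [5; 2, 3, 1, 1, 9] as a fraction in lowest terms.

Using pₖ = aₖpₖ₋₁ + pₖ₋₂ and qₖ = aₖqₖ₋₁ + qₖ₋₂:
  k=0: a=5, p=5, q=1
  k=1: a=2, p=11, q=2
  k=2: a=3, p=38, q=7
  k=3: a=1, p=49, q=9
  k=4: a=1, p=87, q=16
  k=5: a=9, p=832, q=153

832/153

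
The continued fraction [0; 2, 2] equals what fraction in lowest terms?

Fold from the inside: start with 2/1.
  2 + 1/2 = 5/2
  0 + 2/5 = 2/5

2/5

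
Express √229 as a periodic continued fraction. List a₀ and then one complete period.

[15; 7, 1, 1, 7, 30]

a₀ = ⌊√229⌋ = 15.
With m₀=0, d₀=1 and mₖ₊₁ = dₖaₖ − mₖ, dₖ₊₁ = (n − mₖ₊₁²)/dₖ, aₖ₊₁ = ⌊(a₀+mₖ₊₁)/dₖ₊₁⌋:
  k=1: m=15, d=4, a=7
  k=2: m=13, d=15, a=1
  k=3: m=2, d=15, a=1
  k=4: m=13, d=4, a=7
  k=5: m=15, d=1, a=30
d=1 and a=2a₀=30 at k=5, so the next step gives (m, d) = (15, 4) again — its k=1 value — and the period has length 5.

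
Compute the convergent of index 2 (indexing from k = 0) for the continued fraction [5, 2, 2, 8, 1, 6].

27/5

Using pₖ = aₖpₖ₋₁ + pₖ₋₂, qₖ = aₖqₖ₋₁ + qₖ₋₂ (with p₋₁=1, p₋₂=0, q₋₁=0, q₋₂=1):
  k=0: a=5, p=5, q=1
  k=1: a=2, p=11, q=2
  k=2: a=2, p=27, q=5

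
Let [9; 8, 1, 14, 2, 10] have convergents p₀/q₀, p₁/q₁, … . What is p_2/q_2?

Using pₖ = aₖpₖ₋₁ + pₖ₋₂, qₖ = aₖqₖ₋₁ + qₖ₋₂ (with p₋₁=1, p₋₂=0, q₋₁=0, q₋₂=1):
  k=0: a=9, p=9, q=1
  k=1: a=8, p=73, q=8
  k=2: a=1, p=82, q=9

82/9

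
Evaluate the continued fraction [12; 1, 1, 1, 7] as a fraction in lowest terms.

Fold from the inside: start with 7/1.
  1 + 1/7 = 8/7
  1 + 7/8 = 15/8
  1 + 8/15 = 23/15
  12 + 15/23 = 291/23

291/23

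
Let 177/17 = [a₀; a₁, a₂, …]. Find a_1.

177 = 10·17 + 7   →  a_0 = 10
17 = 2·7 + 3   →  a_1 = 2

2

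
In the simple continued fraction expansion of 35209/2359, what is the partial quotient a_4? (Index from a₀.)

2

35209 = 14·2359 + 2183   →  a_0 = 14
2359 = 1·2183 + 176   →  a_1 = 1
2183 = 12·176 + 71   →  a_2 = 12
176 = 2·71 + 34   →  a_3 = 2
71 = 2·34 + 3   →  a_4 = 2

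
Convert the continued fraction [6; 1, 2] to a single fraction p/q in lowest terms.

Using pₖ = aₖpₖ₋₁ + pₖ₋₂ and qₖ = aₖqₖ₋₁ + qₖ₋₂:
  k=0: a=6, p=6, q=1
  k=1: a=1, p=7, q=1
  k=2: a=2, p=20, q=3

20/3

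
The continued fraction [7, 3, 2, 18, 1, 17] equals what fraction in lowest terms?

17787/2441

Using pₖ = aₖpₖ₋₁ + pₖ₋₂ and qₖ = aₖqₖ₋₁ + qₖ₋₂:
  k=0: a=7, p=7, q=1
  k=1: a=3, p=22, q=3
  k=2: a=2, p=51, q=7
  k=3: a=18, p=940, q=129
  k=4: a=1, p=991, q=136
  k=5: a=17, p=17787, q=2441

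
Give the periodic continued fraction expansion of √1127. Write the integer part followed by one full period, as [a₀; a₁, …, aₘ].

a₀ = ⌊√1127⌋ = 33.
With m₀=0, d₀=1 and mₖ₊₁ = dₖaₖ − mₖ, dₖ₊₁ = (n − mₖ₊₁²)/dₖ, aₖ₊₁ = ⌊(a₀+mₖ₊₁)/dₖ₊₁⌋:
  k=1: m=33, d=38, a=1
  k=2: m=5, d=29, a=1
  k=3: m=24, d=19, a=3
  k=4: m=33, d=2, a=33
  k=5: m=33, d=19, a=3
  k=6: m=24, d=29, a=1
  k=7: m=5, d=38, a=1
  k=8: m=33, d=1, a=66
d=1 and a=2a₀=66 at k=8, so the next step gives (m, d) = (33, 38) again — its k=1 value — and the period has length 8.

[33; 1, 1, 3, 33, 3, 1, 1, 66]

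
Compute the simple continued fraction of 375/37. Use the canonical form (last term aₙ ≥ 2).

[10; 7, 2, 2]

375 = 10×37 + 5
37 = 7×5 + 2
5 = 2×2 + 1
2 = 2×1 + 0  (stop)
So 375/37 = [10; 7, 2, 2].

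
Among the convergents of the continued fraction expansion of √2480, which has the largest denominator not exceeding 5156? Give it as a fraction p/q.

√2480 = [49; 1, 3, 1, 98, …] (period length 4).
Convergents:
  p_0/q_0 = 49/1
  p_1/q_1 = 50/1
  p_2/q_2 = 199/4
  p_3/q_3 = 249/5
  p_4/q_4 = 24601/494
  p_5/q_5 = 24850/499
  p_6/q_6 = 99151/1991
  p_7/q_7 = 124001/2490
  p_8/q_8 = 12251249/246011
q_7 = 2490 ≤ 5156 < 246011 = q_8, so the answer is 124001/2490.

124001/2490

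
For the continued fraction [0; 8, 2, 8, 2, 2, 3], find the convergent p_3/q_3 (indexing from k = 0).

Using pₖ = aₖpₖ₋₁ + pₖ₋₂, qₖ = aₖqₖ₋₁ + qₖ₋₂ (with p₋₁=1, p₋₂=0, q₋₁=0, q₋₂=1):
  k=0: a=0, p=0, q=1
  k=1: a=8, p=1, q=8
  k=2: a=2, p=2, q=17
  k=3: a=8, p=17, q=144

17/144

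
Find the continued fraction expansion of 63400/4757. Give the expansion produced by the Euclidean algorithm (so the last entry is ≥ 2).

[13; 3, 19, 2, 19, 2]

63400 = 13*4757 + 1559
4757 = 3*1559 + 80
1559 = 19*80 + 39
80 = 2*39 + 2
39 = 19*2 + 1
2 = 2*1 + 0  (stop)
So 63400/4757 = [13; 3, 19, 2, 19, 2].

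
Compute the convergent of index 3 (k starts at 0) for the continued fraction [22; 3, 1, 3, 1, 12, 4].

Using pₖ = aₖpₖ₋₁ + pₖ₋₂, qₖ = aₖqₖ₋₁ + qₖ₋₂ (with p₋₁=1, p₋₂=0, q₋₁=0, q₋₂=1):
  k=0: a=22, p=22, q=1
  k=1: a=3, p=67, q=3
  k=2: a=1, p=89, q=4
  k=3: a=3, p=334, q=15

334/15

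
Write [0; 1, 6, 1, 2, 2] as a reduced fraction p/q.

47/54

Using pₖ = aₖpₖ₋₁ + pₖ₋₂ and qₖ = aₖqₖ₋₁ + qₖ₋₂:
  k=0: a=0, p=0, q=1
  k=1: a=1, p=1, q=1
  k=2: a=6, p=6, q=7
  k=3: a=1, p=7, q=8
  k=4: a=2, p=20, q=23
  k=5: a=2, p=47, q=54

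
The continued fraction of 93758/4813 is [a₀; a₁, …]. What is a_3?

93758 = 19·4813 + 2311   →  a_0 = 19
4813 = 2·2311 + 191   →  a_1 = 2
2311 = 12·191 + 19   →  a_2 = 12
191 = 10·19 + 1   →  a_3 = 10

10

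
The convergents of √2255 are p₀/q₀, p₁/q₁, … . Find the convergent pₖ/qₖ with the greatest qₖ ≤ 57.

√2255 = [47; 2, 18, 2, 94, …] (period length 4).
Convergents:
  p_0/q_0 = 47/1
  p_1/q_1 = 95/2
  p_2/q_2 = 1757/37
  p_3/q_3 = 3609/76
q_2 = 37 ≤ 57 < 76 = q_3, so the answer is 1757/37.

1757/37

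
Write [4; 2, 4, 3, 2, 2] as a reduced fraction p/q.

Fold from the inside: start with 2/1.
  2 + 1/2 = 5/2
  3 + 2/5 = 17/5
  4 + 5/17 = 73/17
  2 + 17/73 = 163/73
  4 + 73/163 = 725/163

725/163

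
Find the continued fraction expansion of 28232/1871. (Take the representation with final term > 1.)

[15; 11, 4, 1, 10, 3]

28232 = 15*1871 + 167
1871 = 11*167 + 34
167 = 4*34 + 31
34 = 1*31 + 3
31 = 10*3 + 1
3 = 3*1 + 0  (stop)
So 28232/1871 = [15; 11, 4, 1, 10, 3].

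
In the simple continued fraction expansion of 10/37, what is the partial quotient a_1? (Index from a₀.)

3

10 = 0·37 + 10   →  a_0 = 0
37 = 3·10 + 7   →  a_1 = 3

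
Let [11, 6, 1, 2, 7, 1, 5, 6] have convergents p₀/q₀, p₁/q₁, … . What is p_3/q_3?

223/20

Using pₖ = aₖpₖ₋₁ + pₖ₋₂, qₖ = aₖqₖ₋₁ + qₖ₋₂ (with p₋₁=1, p₋₂=0, q₋₁=0, q₋₂=1):
  k=0: a=11, p=11, q=1
  k=1: a=6, p=67, q=6
  k=2: a=1, p=78, q=7
  k=3: a=2, p=223, q=20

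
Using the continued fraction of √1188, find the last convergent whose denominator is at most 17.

√1188 = [34; 2, 7, 6, 7, 2, 68, …] (period length 6).
Convergents:
  p_0/q_0 = 34/1
  p_1/q_1 = 69/2
  p_2/q_2 = 517/15
  p_3/q_3 = 3171/92
q_2 = 15 ≤ 17 < 92 = q_3, so the answer is 517/15.

517/15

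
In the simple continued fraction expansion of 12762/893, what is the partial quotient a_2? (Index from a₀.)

2

12762 = 14·893 + 260   →  a_0 = 14
893 = 3·260 + 113   →  a_1 = 3
260 = 2·113 + 34   →  a_2 = 2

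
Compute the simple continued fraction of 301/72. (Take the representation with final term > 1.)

[4; 5, 1, 1, 6]

301 = 4·72 + 13
72 = 5·13 + 7
13 = 1·7 + 6
7 = 1·6 + 1
6 = 6·1 + 0  (stop)
So 301/72 = [4; 5, 1, 1, 6].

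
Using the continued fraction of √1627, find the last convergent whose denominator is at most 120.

4800/119

√1627 = [40; 2, 1, 39, 1, 2, 80, …] (period length 6).
Convergents:
  p_0/q_0 = 40/1
  p_1/q_1 = 81/2
  p_2/q_2 = 121/3
  p_3/q_3 = 4800/119
  p_4/q_4 = 4921/122
q_3 = 119 ≤ 120 < 122 = q_4, so the answer is 4800/119.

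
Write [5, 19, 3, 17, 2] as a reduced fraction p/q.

Fold from the inside: start with 2/1.
  17 + 1/2 = 35/2
  3 + 2/35 = 107/35
  19 + 35/107 = 2068/107
  5 + 107/2068 = 10447/2068

10447/2068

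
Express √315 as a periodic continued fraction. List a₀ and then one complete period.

[17; 1, 2, 1, 34]

a₀ = ⌊√315⌋ = 17.
With m₀=0, d₀=1 and mₖ₊₁ = dₖaₖ − mₖ, dₖ₊₁ = (n − mₖ₊₁²)/dₖ, aₖ₊₁ = ⌊(a₀+mₖ₊₁)/dₖ₊₁⌋:
  k=1: m=17, d=26, a=1
  k=2: m=9, d=9, a=2
  k=3: m=9, d=26, a=1
  k=4: m=17, d=1, a=34
d=1 and a=2a₀=34 at k=4, so the next step gives (m, d) = (17, 26) again — its k=1 value — and the period has length 4.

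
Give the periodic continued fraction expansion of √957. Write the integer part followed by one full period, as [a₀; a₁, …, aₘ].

[30; 1, 14, 2, 14, 1, 60]

a₀ = ⌊√957⌋ = 30.
With m₀=0, d₀=1 and mₖ₊₁ = dₖaₖ − mₖ, dₖ₊₁ = (n − mₖ₊₁²)/dₖ, aₖ₊₁ = ⌊(a₀+mₖ₊₁)/dₖ₊₁⌋:
  k=1: m=30, d=57, a=1
  k=2: m=27, d=4, a=14
  k=3: m=29, d=29, a=2
  k=4: m=29, d=4, a=14
  k=5: m=27, d=57, a=1
  k=6: m=30, d=1, a=60
d=1 and a=2a₀=60 at k=6, so the next step gives (m, d) = (30, 57) again — its k=1 value — and the period has length 6.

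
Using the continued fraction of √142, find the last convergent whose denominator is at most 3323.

37477/3145

√142 = [11; 1, 10, 1, 22, …] (period length 4).
Convergents:
  p_0/q_0 = 11/1
  p_1/q_1 = 12/1
  p_2/q_2 = 131/11
  p_3/q_3 = 143/12
  p_4/q_4 = 3277/275
  p_5/q_5 = 3420/287
  p_6/q_6 = 37477/3145
  p_7/q_7 = 40897/3432
q_6 = 3145 ≤ 3323 < 3432 = q_7, so the answer is 37477/3145.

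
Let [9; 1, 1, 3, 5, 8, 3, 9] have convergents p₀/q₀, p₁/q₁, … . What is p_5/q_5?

2899/303

Using pₖ = aₖpₖ₋₁ + pₖ₋₂, qₖ = aₖqₖ₋₁ + qₖ₋₂ (with p₋₁=1, p₋₂=0, q₋₁=0, q₋₂=1):
  k=0: a=9, p=9, q=1
  k=1: a=1, p=10, q=1
  k=2: a=1, p=19, q=2
  k=3: a=3, p=67, q=7
  k=4: a=5, p=354, q=37
  k=5: a=8, p=2899, q=303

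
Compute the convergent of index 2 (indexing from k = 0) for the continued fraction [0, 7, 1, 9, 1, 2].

1/8

Using pₖ = aₖpₖ₋₁ + pₖ₋₂, qₖ = aₖqₖ₋₁ + qₖ₋₂ (with p₋₁=1, p₋₂=0, q₋₁=0, q₋₂=1):
  k=0: a=0, p=0, q=1
  k=1: a=7, p=1, q=7
  k=2: a=1, p=1, q=8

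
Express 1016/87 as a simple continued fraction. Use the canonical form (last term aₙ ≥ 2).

1016 = 11×87 + 59
87 = 1×59 + 28
59 = 2×28 + 3
28 = 9×3 + 1
3 = 3×1 + 0  (stop)
So 1016/87 = [11; 1, 2, 9, 3].

[11; 1, 2, 9, 3]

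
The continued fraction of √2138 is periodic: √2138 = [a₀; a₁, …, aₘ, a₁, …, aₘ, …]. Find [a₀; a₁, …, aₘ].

[46; 4, 5, 5, 4, 92]

a₀ = ⌊√2138⌋ = 46.
With m₀=0, d₀=1 and mₖ₊₁ = dₖaₖ − mₖ, dₖ₊₁ = (n − mₖ₊₁²)/dₖ, aₖ₊₁ = ⌊(a₀+mₖ₊₁)/dₖ₊₁⌋:
  k=1: m=46, d=22, a=4
  k=2: m=42, d=17, a=5
  k=3: m=43, d=17, a=5
  k=4: m=42, d=22, a=4
  k=5: m=46, d=1, a=92
d=1 and a=2a₀=92 at k=5, so the next step gives (m, d) = (46, 22) again — its k=1 value — and the period has length 5.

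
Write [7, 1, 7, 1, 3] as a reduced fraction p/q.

276/35

Using pₖ = aₖpₖ₋₁ + pₖ₋₂ and qₖ = aₖqₖ₋₁ + qₖ₋₂:
  k=0: a=7, p=7, q=1
  k=1: a=1, p=8, q=1
  k=2: a=7, p=63, q=8
  k=3: a=1, p=71, q=9
  k=4: a=3, p=276, q=35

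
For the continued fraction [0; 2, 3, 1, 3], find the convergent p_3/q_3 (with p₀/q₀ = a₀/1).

4/9

Using pₖ = aₖpₖ₋₁ + pₖ₋₂, qₖ = aₖqₖ₋₁ + qₖ₋₂ (with p₋₁=1, p₋₂=0, q₋₁=0, q₋₂=1):
  k=0: a=0, p=0, q=1
  k=1: a=2, p=1, q=2
  k=2: a=3, p=3, q=7
  k=3: a=1, p=4, q=9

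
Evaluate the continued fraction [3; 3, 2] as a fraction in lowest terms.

23/7

Fold from the inside: start with 2/1.
  3 + 1/2 = 7/2
  3 + 2/7 = 23/7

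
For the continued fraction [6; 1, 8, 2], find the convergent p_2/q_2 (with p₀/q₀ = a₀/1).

62/9

Using pₖ = aₖpₖ₋₁ + pₖ₋₂, qₖ = aₖqₖ₋₁ + qₖ₋₂ (with p₋₁=1, p₋₂=0, q₋₁=0, q₋₂=1):
  k=0: a=6, p=6, q=1
  k=1: a=1, p=7, q=1
  k=2: a=8, p=62, q=9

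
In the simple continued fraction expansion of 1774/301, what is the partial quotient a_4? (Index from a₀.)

1774 = 5·301 + 269   →  a_0 = 5
301 = 1·269 + 32   →  a_1 = 1
269 = 8·32 + 13   →  a_2 = 8
32 = 2·13 + 6   →  a_3 = 2
13 = 2·6 + 1   →  a_4 = 2

2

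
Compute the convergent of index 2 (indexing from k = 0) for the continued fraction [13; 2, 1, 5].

Using pₖ = aₖpₖ₋₁ + pₖ₋₂, qₖ = aₖqₖ₋₁ + qₖ₋₂ (with p₋₁=1, p₋₂=0, q₋₁=0, q₋₂=1):
  k=0: a=13, p=13, q=1
  k=1: a=2, p=27, q=2
  k=2: a=1, p=40, q=3

40/3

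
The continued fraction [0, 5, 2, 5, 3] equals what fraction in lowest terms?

Using pₖ = aₖpₖ₋₁ + pₖ₋₂ and qₖ = aₖqₖ₋₁ + qₖ₋₂:
  k=0: a=0, p=0, q=1
  k=1: a=5, p=1, q=5
  k=2: a=2, p=2, q=11
  k=3: a=5, p=11, q=60
  k=4: a=3, p=35, q=191

35/191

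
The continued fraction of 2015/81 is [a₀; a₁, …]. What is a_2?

2015 = 24·81 + 71   →  a_0 = 24
81 = 1·71 + 10   →  a_1 = 1
71 = 7·10 + 1   →  a_2 = 7

7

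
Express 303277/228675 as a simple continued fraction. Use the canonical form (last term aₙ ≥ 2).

[1; 3, 15, 3, 9, 3, 18, 3]

303277 = 1·228675 + 74602
228675 = 3·74602 + 4869
74602 = 15·4869 + 1567
4869 = 3·1567 + 168
1567 = 9·168 + 55
168 = 3·55 + 3
55 = 18·3 + 1
3 = 3·1 + 0  (stop)
So 303277/228675 = [1; 3, 15, 3, 9, 3, 18, 3].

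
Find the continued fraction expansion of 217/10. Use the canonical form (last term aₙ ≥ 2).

217 = 21×10 + 7
10 = 1×7 + 3
7 = 2×3 + 1
3 = 3×1 + 0  (stop)
So 217/10 = [21; 1, 2, 3].

[21; 1, 2, 3]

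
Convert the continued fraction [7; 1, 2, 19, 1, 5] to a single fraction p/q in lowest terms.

Fold from the inside: start with 5/1.
  1 + 1/5 = 6/5
  19 + 5/6 = 119/6
  2 + 6/119 = 244/119
  1 + 119/244 = 363/244
  7 + 244/363 = 2785/363

2785/363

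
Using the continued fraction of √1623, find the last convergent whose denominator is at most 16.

√1623 = [40; 3, 2, 26, 2, 3, 80, …] (period length 6).
Convergents:
  p_0/q_0 = 40/1
  p_1/q_1 = 121/3
  p_2/q_2 = 282/7
  p_3/q_3 = 7453/185
q_2 = 7 ≤ 16 < 185 = q_3, so the answer is 282/7.

282/7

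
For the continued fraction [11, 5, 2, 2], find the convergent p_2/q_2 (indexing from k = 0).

Using pₖ = aₖpₖ₋₁ + pₖ₋₂, qₖ = aₖqₖ₋₁ + qₖ₋₂ (with p₋₁=1, p₋₂=0, q₋₁=0, q₋₂=1):
  k=0: a=11, p=11, q=1
  k=1: a=5, p=56, q=5
  k=2: a=2, p=123, q=11

123/11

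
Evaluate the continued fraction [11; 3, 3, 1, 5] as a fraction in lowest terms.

Fold from the inside: start with 5/1.
  1 + 1/5 = 6/5
  3 + 5/6 = 23/6
  3 + 6/23 = 75/23
  11 + 23/75 = 848/75

848/75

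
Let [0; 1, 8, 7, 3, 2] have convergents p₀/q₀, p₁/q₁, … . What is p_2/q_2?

Using pₖ = aₖpₖ₋₁ + pₖ₋₂, qₖ = aₖqₖ₋₁ + qₖ₋₂ (with p₋₁=1, p₋₂=0, q₋₁=0, q₋₂=1):
  k=0: a=0, p=0, q=1
  k=1: a=1, p=1, q=1
  k=2: a=8, p=8, q=9

8/9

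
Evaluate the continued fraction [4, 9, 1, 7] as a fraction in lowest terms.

Using pₖ = aₖpₖ₋₁ + pₖ₋₂ and qₖ = aₖqₖ₋₁ + qₖ₋₂:
  k=0: a=4, p=4, q=1
  k=1: a=9, p=37, q=9
  k=2: a=1, p=41, q=10
  k=3: a=7, p=324, q=79

324/79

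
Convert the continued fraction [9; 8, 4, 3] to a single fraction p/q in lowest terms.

976/107

Using pₖ = aₖpₖ₋₁ + pₖ₋₂ and qₖ = aₖqₖ₋₁ + qₖ₋₂:
  k=0: a=9, p=9, q=1
  k=1: a=8, p=73, q=8
  k=2: a=4, p=301, q=33
  k=3: a=3, p=976, q=107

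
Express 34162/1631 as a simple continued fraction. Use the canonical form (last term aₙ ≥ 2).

34162 = 20·1631 + 1542
1631 = 1·1542 + 89
1542 = 17·89 + 29
89 = 3·29 + 2
29 = 14·2 + 1
2 = 2·1 + 0  (stop)
So 34162/1631 = [20; 1, 17, 3, 14, 2].

[20; 1, 17, 3, 14, 2]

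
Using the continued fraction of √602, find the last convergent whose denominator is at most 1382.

√602 = [24; 1, 1, 6, 1, 1, 48, …] (period length 6).
Convergents:
  p_0/q_0 = 24/1
  p_1/q_1 = 25/1
  p_2/q_2 = 49/2
  p_3/q_3 = 319/13
  p_4/q_4 = 368/15
  p_5/q_5 = 687/28
  p_6/q_6 = 33344/1359
  p_7/q_7 = 34031/1387
q_6 = 1359 ≤ 1382 < 1387 = q_7, so the answer is 33344/1359.

33344/1359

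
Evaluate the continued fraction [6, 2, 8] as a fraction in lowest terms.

110/17

Using pₖ = aₖpₖ₋₁ + pₖ₋₂ and qₖ = aₖqₖ₋₁ + qₖ₋₂:
  k=0: a=6, p=6, q=1
  k=1: a=2, p=13, q=2
  k=2: a=8, p=110, q=17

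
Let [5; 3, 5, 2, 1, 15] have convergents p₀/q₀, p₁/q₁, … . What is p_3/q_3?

Using pₖ = aₖpₖ₋₁ + pₖ₋₂, qₖ = aₖqₖ₋₁ + qₖ₋₂ (with p₋₁=1, p₋₂=0, q₋₁=0, q₋₂=1):
  k=0: a=5, p=5, q=1
  k=1: a=3, p=16, q=3
  k=2: a=5, p=85, q=16
  k=3: a=2, p=186, q=35

186/35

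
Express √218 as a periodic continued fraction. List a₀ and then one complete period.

a₀ = ⌊√218⌋ = 14.
With m₀=0, d₀=1 and mₖ₊₁ = dₖaₖ − mₖ, dₖ₊₁ = (n − mₖ₊₁²)/dₖ, aₖ₊₁ = ⌊(a₀+mₖ₊₁)/dₖ₊₁⌋:
  k=1: m=14, d=22, a=1
  k=2: m=8, d=7, a=3
  k=3: m=13, d=7, a=3
  k=4: m=8, d=22, a=1
  k=5: m=14, d=1, a=28
d=1 and a=2a₀=28 at k=5, so the next step gives (m, d) = (14, 22) again — its k=1 value — and the period has length 5.

[14; 1, 3, 3, 1, 28]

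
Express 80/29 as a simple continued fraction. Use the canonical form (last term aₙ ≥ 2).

80 = 2·29 + 22
29 = 1·22 + 7
22 = 3·7 + 1
7 = 7·1 + 0  (stop)
So 80/29 = [2; 1, 3, 7].

[2; 1, 3, 7]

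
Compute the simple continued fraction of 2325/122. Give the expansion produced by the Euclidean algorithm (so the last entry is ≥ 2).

[19; 17, 2, 3]

2325 = 19·122 + 7
122 = 17·7 + 3
7 = 2·3 + 1
3 = 3·1 + 0  (stop)
So 2325/122 = [19; 17, 2, 3].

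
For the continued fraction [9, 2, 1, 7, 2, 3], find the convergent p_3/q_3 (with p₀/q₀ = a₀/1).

Using pₖ = aₖpₖ₋₁ + pₖ₋₂, qₖ = aₖqₖ₋₁ + qₖ₋₂ (with p₋₁=1, p₋₂=0, q₋₁=0, q₋₂=1):
  k=0: a=9, p=9, q=1
  k=1: a=2, p=19, q=2
  k=2: a=1, p=28, q=3
  k=3: a=7, p=215, q=23

215/23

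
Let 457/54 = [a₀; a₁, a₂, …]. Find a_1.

457 = 8·54 + 25   →  a_0 = 8
54 = 2·25 + 4   →  a_1 = 2

2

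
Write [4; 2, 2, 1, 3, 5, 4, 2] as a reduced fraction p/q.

5684/1285

Fold from the inside: start with 2/1.
  4 + 1/2 = 9/2
  5 + 2/9 = 47/9
  3 + 9/47 = 150/47
  1 + 47/150 = 197/150
  2 + 150/197 = 544/197
  2 + 197/544 = 1285/544
  4 + 544/1285 = 5684/1285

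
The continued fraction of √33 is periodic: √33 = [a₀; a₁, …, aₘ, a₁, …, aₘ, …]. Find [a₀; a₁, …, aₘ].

a₀ = ⌊√33⌋ = 5.
With m₀=0, d₀=1 and mₖ₊₁ = dₖaₖ − mₖ, dₖ₊₁ = (n − mₖ₊₁²)/dₖ, aₖ₊₁ = ⌊(a₀+mₖ₊₁)/dₖ₊₁⌋:
  k=1: m=5, d=8, a=1
  k=2: m=3, d=3, a=2
  k=3: m=3, d=8, a=1
  k=4: m=5, d=1, a=10
d=1 and a=2a₀=10 at k=4, so the next step gives (m, d) = (5, 8) again — its k=1 value — and the period has length 4.

[5; 1, 2, 1, 10]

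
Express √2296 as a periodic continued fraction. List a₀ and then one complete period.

[47; 1, 10, 1, 94]

a₀ = ⌊√2296⌋ = 47.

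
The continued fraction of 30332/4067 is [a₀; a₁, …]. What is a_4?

30332 = 7·4067 + 1863   →  a_0 = 7
4067 = 2·1863 + 341   →  a_1 = 2
1863 = 5·341 + 158   →  a_2 = 5
341 = 2·158 + 25   →  a_3 = 2
158 = 6·25 + 8   →  a_4 = 6

6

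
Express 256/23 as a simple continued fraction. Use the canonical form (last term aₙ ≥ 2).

256 = 11×23 + 3
23 = 7×3 + 2
3 = 1×2 + 1
2 = 2×1 + 0  (stop)
So 256/23 = [11; 7, 1, 2].

[11; 7, 1, 2]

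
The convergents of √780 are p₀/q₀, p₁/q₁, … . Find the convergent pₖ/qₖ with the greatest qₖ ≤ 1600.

21868/783

√780 = [27; 1, 12, 1, 54, …] (period length 4).
Convergents:
  p_0/q_0 = 27/1
  p_1/q_1 = 28/1
  p_2/q_2 = 363/13
  p_3/q_3 = 391/14
  p_4/q_4 = 21477/769
  p_5/q_5 = 21868/783
  p_6/q_6 = 283893/10165
q_5 = 783 ≤ 1600 < 10165 = q_6, so the answer is 21868/783.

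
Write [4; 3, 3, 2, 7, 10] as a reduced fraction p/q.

Fold from the inside: start with 10/1.
  7 + 1/10 = 71/10
  2 + 10/71 = 152/71
  3 + 71/152 = 527/152
  3 + 152/527 = 1733/527
  4 + 527/1733 = 7459/1733

7459/1733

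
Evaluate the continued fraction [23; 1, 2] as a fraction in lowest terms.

71/3

Fold from the inside: start with 2/1.
  1 + 1/2 = 3/2
  23 + 2/3 = 71/3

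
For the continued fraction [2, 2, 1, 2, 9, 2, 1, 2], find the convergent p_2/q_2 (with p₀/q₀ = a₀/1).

Using pₖ = aₖpₖ₋₁ + pₖ₋₂, qₖ = aₖqₖ₋₁ + qₖ₋₂ (with p₋₁=1, p₋₂=0, q₋₁=0, q₋₂=1):
  k=0: a=2, p=2, q=1
  k=1: a=2, p=5, q=2
  k=2: a=1, p=7, q=3

7/3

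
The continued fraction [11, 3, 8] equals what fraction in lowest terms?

Fold from the inside: start with 8/1.
  3 + 1/8 = 25/8
  11 + 8/25 = 283/25

283/25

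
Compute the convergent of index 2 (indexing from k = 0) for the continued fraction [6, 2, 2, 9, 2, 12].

Using pₖ = aₖpₖ₋₁ + pₖ₋₂, qₖ = aₖqₖ₋₁ + qₖ₋₂ (with p₋₁=1, p₋₂=0, q₋₁=0, q₋₂=1):
  k=0: a=6, p=6, q=1
  k=1: a=2, p=13, q=2
  k=2: a=2, p=32, q=5

32/5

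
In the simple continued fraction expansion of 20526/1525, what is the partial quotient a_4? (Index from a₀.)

2

20526 = 13·1525 + 701   →  a_0 = 13
1525 = 2·701 + 123   →  a_1 = 2
701 = 5·123 + 86   →  a_2 = 5
123 = 1·86 + 37   →  a_3 = 1
86 = 2·37 + 12   →  a_4 = 2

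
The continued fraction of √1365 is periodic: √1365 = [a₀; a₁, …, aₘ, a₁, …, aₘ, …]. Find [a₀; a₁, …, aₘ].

[36; 1, 17, 2, 17, 1, 72]

a₀ = ⌊√1365⌋ = 36.
With m₀=0, d₀=1 and mₖ₊₁ = dₖaₖ − mₖ, dₖ₊₁ = (n − mₖ₊₁²)/dₖ, aₖ₊₁ = ⌊(a₀+mₖ₊₁)/dₖ₊₁⌋:
  k=1: m=36, d=69, a=1
  k=2: m=33, d=4, a=17
  k=3: m=35, d=35, a=2
  k=4: m=35, d=4, a=17
  k=5: m=33, d=69, a=1
  k=6: m=36, d=1, a=72
d=1 and a=2a₀=72 at k=6, so the next step gives (m, d) = (36, 69) again — its k=1 value — and the period has length 6.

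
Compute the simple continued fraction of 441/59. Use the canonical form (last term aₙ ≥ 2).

[7; 2, 9, 3]

441 = 7*59 + 28
59 = 2*28 + 3
28 = 9*3 + 1
3 = 3*1 + 0  (stop)
So 441/59 = [7; 2, 9, 3].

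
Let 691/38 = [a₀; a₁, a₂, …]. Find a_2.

691 = 18·38 + 7   →  a_0 = 18
38 = 5·7 + 3   →  a_1 = 5
7 = 2·3 + 1   →  a_2 = 2

2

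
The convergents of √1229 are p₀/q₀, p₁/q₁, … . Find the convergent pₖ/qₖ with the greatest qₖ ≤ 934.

21490/613

√1229 = [35; 17, 1, 1, 17, 70, …] (period length 5).
Convergents:
  p_0/q_0 = 35/1
  p_1/q_1 = 596/17
  p_2/q_2 = 631/18
  p_3/q_3 = 1227/35
  p_4/q_4 = 21490/613
  p_5/q_5 = 1505527/42945
q_4 = 613 ≤ 934 < 42945 = q_5, so the answer is 21490/613.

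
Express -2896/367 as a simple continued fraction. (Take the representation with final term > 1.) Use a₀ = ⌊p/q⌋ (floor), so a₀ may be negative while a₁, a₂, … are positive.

[-8; 9, 5, 1, 2, 2]

-2896 = -8*367 + 40
367 = 9*40 + 7
40 = 5*7 + 5
7 = 1*5 + 2
5 = 2*2 + 1
2 = 2*1 + 0  (stop)
So -2896/367 = [-8; 9, 5, 1, 2, 2].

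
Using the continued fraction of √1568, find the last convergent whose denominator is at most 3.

79/2

√1568 = [39; 1, 1, 2, 19, 2, 1, 1, 78, …] (period length 8).
Convergents:
  p_0/q_0 = 39/1
  p_1/q_1 = 40/1
  p_2/q_2 = 79/2
  p_3/q_3 = 198/5
q_2 = 2 ≤ 3 < 5 = q_3, so the answer is 79/2.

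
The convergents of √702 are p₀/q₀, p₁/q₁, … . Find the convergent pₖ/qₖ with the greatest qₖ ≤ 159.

√702 = [26; 2, 52, …] (period length 2).
Convergents:
  p_0/q_0 = 26/1
  p_1/q_1 = 53/2
  p_2/q_2 = 2782/105
  p_3/q_3 = 5617/212
q_2 = 105 ≤ 159 < 212 = q_3, so the answer is 2782/105.

2782/105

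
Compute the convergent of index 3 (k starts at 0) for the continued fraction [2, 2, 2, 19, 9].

Using pₖ = aₖpₖ₋₁ + pₖ₋₂, qₖ = aₖqₖ₋₁ + qₖ₋₂ (with p₋₁=1, p₋₂=0, q₋₁=0, q₋₂=1):
  k=0: a=2, p=2, q=1
  k=1: a=2, p=5, q=2
  k=2: a=2, p=12, q=5
  k=3: a=19, p=233, q=97

233/97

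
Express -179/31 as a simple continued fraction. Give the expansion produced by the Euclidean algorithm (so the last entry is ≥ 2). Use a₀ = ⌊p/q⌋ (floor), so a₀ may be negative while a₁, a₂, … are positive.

[-6; 4, 2, 3]

-179 = -6×31 + 7
31 = 4×7 + 3
7 = 2×3 + 1
3 = 3×1 + 0  (stop)
So -179/31 = [-6; 4, 2, 3].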